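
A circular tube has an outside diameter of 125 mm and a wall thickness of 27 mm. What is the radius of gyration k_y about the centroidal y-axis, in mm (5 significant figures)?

Treat the section as a set of non-overlapping primitives; coordinates are from the bounding-box lower-left.
Outer circle: ⌀125, A = 12271.85 mm², x = 62.5 mm, Ī = 11 984 225 mm⁴.
Bore (subtracted): ⌀71, A = 3959.192 mm², x = 62.5 mm, Ī = 1 247 393 mm⁴.
By symmetry the centroid is at mid-width, x̄ = 62.5 mm.
All pieces are centred on the centroidal y-axis, so I = ΣĪ (holes subtracted) = 10 736 832 mm⁴.
Radius of gyration: k = √(I/A) = √(10 736 832 / 8312.654) = 35.93918 mm.

k_y ≈ 35.939 mm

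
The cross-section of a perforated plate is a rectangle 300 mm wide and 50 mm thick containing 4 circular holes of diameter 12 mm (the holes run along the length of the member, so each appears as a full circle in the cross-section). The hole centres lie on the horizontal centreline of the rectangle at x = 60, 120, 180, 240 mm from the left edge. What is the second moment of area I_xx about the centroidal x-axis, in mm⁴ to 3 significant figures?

Split into non-overlapping primitives; take the origin at the lower-left of the bounding box.
Plate: 300 × 50, A = 15 000 mm², y = 25 mm, Ī = 3 125 000 mm⁴.
Hole 1 (subtracted): ⌀12, A = 113.1 mm², y = 25 mm, Ī = 1017.9 mm⁴.
Hole 2 (subtracted): ⌀12, A = 113.1 mm², y = 25 mm, Ī = 1017.9 mm⁴.
Hole 3 (subtracted): ⌀12, A = 113.1 mm², y = 25 mm, Ī = 1017.9 mm⁴.
Hole 4 (subtracted): ⌀12, A = 113.1 mm², y = 25 mm, Ī = 1017.9 mm⁴.
By symmetry the centroid is at mid-height, ȳ = 25 mm.
All pieces are centred on the centroidal x-axis, so I = ΣĪ (holes subtracted) = 3 120 928 mm⁴.

I_xx ≈ 3.12 × 10⁶ mm⁴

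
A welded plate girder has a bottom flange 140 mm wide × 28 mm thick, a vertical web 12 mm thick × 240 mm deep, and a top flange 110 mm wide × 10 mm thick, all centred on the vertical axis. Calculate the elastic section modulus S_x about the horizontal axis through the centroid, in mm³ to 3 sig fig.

Decompose the section into non-overlapping parts with the origin at the bottom-left of its bounding rectangle.
Bottom plate: 140 × 28, A = 3 920 mm², y = 14 mm, Ī = 256 107 mm⁴.
Web plate: 12 × 240, A = 2 880 mm², y = 148 mm, Ī = 13 824 000 mm⁴.
Top plate: 110 × 10, A = 1 100 mm², y = 273 mm, Ī = 9166.7 mm⁴.
Centroid: ȳ = ΣA·y / ΣA = 98.914 mm.
Transfer each piece to the horizontal axis through the centroid using Ī + A·d² with d = y − 98.914:
  bottom plate: d = -84.914 mm → contributes +28 520 775 mm⁴
  web plate: d = 49.086 mm → contributes +20 763 195 mm⁴
  top plate: d = 174.09 mm → contributes +33 345 725 mm⁴
Total I = 82 629 695 mm⁴.
Extreme fibre distance c = 179.09 mm; S = I/c = 461 397 mm³.

S_x ≈ 4.61 × 10⁵ mm³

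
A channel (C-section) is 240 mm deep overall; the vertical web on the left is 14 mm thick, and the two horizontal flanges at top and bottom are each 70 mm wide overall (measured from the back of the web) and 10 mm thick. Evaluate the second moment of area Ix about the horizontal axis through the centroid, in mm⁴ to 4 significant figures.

Ix ≈ 3.095 × 10⁷ mm⁴

Split into non-overlapping primitives; take the origin at the lower-left of the bounding box.
Web: 14 × 240, A = 3 360 mm², y = 120 mm, Ī = 16 128 000 mm⁴.
Top flange (beyond web): 56 × 10, A = 560 mm², y = 235 mm, Ī = 4666.67 mm⁴.
Bottom flange (beyond web): 56 × 10, A = 560 mm², y = 5 mm, Ī = 4666.67 mm⁴.
By symmetry the centroid is at mid-height, ȳ = 120 mm.
Transfer each piece to the horizontal axis through the centroid using Ī + A·d² with d = y − 120:
  web: d = 0 mm → contributes +16 128 000 mm⁴
  top flange (beyond web): d = 115 mm → contributes +7 410 667 mm⁴
  bottom flange (beyond web): d = -115 mm → contributes +7 410 667 mm⁴
Total I = 30 949 333 mm⁴.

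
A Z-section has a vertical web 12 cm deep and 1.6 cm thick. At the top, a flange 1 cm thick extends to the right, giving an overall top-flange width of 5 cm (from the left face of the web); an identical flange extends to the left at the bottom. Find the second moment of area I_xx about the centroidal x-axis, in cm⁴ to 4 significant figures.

Decompose the section into non-overlapping parts with the origin at the bottom-left of its bounding rectangle.
Web: 1.6 × 12, A = 19.2 cm², y = 6 cm, Ī = 230.4 cm⁴.
Top flange (beyond web): 3.4 × 1, A = 3.4 cm², y = 11.5 cm, Ī = 0.283333 cm⁴.
Bottom flange (beyond web): 3.4 × 1, A = 3.4 cm², y = 0.5 cm, Ī = 0.283333 cm⁴.
Centroid: ȳ = ΣA·y / ΣA = 6 cm.
Transfer each piece to the centroidal x-axis using Ī + A·d² with d = y − 6:
  web: d = 0 cm → contributes +230.4 cm⁴
  top flange (beyond web): d = 5.5 cm → contributes +103.133 cm⁴
  bottom flange (beyond web): d = -5.5 cm → contributes +103.133 cm⁴
Total I = 436.667 cm⁴.

I_xx ≈ 436.7 cm⁴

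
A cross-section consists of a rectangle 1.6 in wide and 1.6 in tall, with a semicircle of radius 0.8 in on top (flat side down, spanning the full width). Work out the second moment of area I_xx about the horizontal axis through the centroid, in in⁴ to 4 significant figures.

Treat the section as a set of non-overlapping primitives; coordinates are from the bounding-box lower-left.
Rectangular body: 1.6 × 1.6, A = 2.56 in², y = 0.8 in, Ī = 0.546133 in⁴.
Semicircular cap: semicircle r = 0.8, A = 1.00531 in², y = 1.93953 in, Ī = 0.0449565 in⁴.
Centroid: ȳ = ΣA·y / ΣA = 1.12131 in.
Transfer each piece to the horizontal axis through the centroid using Ī + A·d² with d = y − 1.12131:
  rectangular body: d = -0.321313 in → contributes +0.810433 in⁴
  semicircular cap: d = 0.818217 in → contributes +0.717991 in⁴
Total I = 1.52842 in⁴.

I_xx ≈ 1.528 in⁴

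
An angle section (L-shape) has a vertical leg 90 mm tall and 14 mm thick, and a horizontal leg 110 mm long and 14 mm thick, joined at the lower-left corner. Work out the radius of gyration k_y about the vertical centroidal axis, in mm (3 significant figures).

Treat the section as a set of non-overlapping primitives; coordinates are from the bounding-box lower-left.
Vertical leg: 14 × 90, A = 1 260 mm², x = 7 mm, Ī = 20 580 mm⁴.
Horizontal leg (remainder): 96 × 14, A = 1 344 mm², x = 62 mm, Ī = 1 032 192 mm⁴.
Centroid: x̄ = ΣA·x / ΣA = 35.387 mm.
Transfer each piece to the vertical centroidal axis using Ī + A·d² with d = x − 35.387:
  vertical leg: d = -28.387 mm → contributes +1 035 922 mm⁴
  horizontal leg (remainder): d = 26.613 mm → contributes +1 984 075 mm⁴
Total I = 3 019 998 mm⁴.
Radius of gyration: k = √(I/A) = √(3 019 998 / 2 604) = 34.055 mm.

k_y ≈ 34.1 mm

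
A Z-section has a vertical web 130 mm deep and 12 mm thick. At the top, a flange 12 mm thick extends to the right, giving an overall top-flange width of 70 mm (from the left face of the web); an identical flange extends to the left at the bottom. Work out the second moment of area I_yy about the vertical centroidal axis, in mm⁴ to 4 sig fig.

I_yy ≈ 2.114 × 10⁶ mm⁴

Break the section into simple shapes (no overlaps), measuring from the bottom-left corner of the bounding box.
Web: 12 × 130, A = 1 560 mm², x = 64 mm, Ī = 18 720 mm⁴.
Top flange (beyond web): 58 × 12, A = 696 mm², x = 99 mm, Ī = 195 112 mm⁴.
Bottom flange (beyond web): 58 × 12, A = 696 mm², x = 29 mm, Ī = 195 112 mm⁴.
Centroid: x̄ = ΣA·x / ΣA = 64 mm.
Transfer each piece to the vertical centroidal axis using Ī + A·d² with d = x − 64:
  web: d = 0 mm → contributes +18 720 mm⁴
  top flange (beyond web): d = 35 mm → contributes +1 047 712 mm⁴
  bottom flange (beyond web): d = -35 mm → contributes +1 047 712 mm⁴
Total I = 2 114 144 mm⁴.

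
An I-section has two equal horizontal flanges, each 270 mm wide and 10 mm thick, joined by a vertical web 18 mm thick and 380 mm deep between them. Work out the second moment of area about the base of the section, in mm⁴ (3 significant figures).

Decompose the section into non-overlapping parts with the origin at the bottom-left of its bounding rectangle.
Bottom flange: 270 × 10, A = 2 700 mm², y = 5 mm, Ī = 22 500 mm⁴.
Web: 18 × 380, A = 6 840 mm², y = 200 mm, Ī = 82 308 000 mm⁴.
Top flange: 270 × 10, A = 2 700 mm², y = 395 mm, Ī = 22 500 mm⁴.
Transfer each piece to the base of the section using Ī + A·d² with d = y − 0:
  bottom flange: d = 5 mm → contributes +90 000 mm⁴
  web: d = 200 mm → contributes +355 908 000 mm⁴
  top flange: d = 395 mm → contributes +421 290 000 mm⁴
Total I = 777 288 000 mm⁴.

I_base ≈ 7.77 × 10⁸ mm⁴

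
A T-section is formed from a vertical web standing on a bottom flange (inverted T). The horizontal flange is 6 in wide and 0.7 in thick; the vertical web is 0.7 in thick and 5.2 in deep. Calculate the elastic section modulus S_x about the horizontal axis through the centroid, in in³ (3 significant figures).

S_x ≈ 6.06 in³

Decompose the section into non-overlapping parts with the origin at the bottom-left of its bounding rectangle.
Flange: 6 × 0.7, A = 4.2 in², y = 0.35 in, Ī = 0.1715 in⁴.
Web: 0.7 × 5.2, A = 3.64 in², y = 3.3 in, Ī = 8.2021 in⁴.
Centroid: ȳ = ΣA·y / ΣA = 1.7196 in.
Transfer each piece to the horizontal axis through the centroid using Ī + A·d² with d = y − 1.7196:
  flange: d = -1.3696 in → contributes +8.0504 in⁴
  web: d = 1.5804 in → contributes +17.293 in⁴
Total I = 25.344 in⁴.
Extreme fibre distance c = 4.1804 in; S = I/c = 6.0625 in³.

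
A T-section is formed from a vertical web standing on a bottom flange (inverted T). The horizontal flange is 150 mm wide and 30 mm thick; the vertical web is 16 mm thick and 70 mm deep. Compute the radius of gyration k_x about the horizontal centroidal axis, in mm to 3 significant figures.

k_x ≈ 23.2 mm

Break the section into simple shapes (no overlaps), measuring from the bottom-left corner of the bounding box.
Flange: 150 × 30, A = 4 500 mm², y = 15 mm, Ī = 337 500 mm⁴.
Web: 16 × 70, A = 1 120 mm², y = 65 mm, Ī = 457 333 mm⁴.
Centroid: ȳ = ΣA·y / ΣA = 24.964 mm.
Transfer each piece to the horizontal centroidal axis using Ī + A·d² with d = y − 24.964:
  flange: d = -9.9644 mm → contributes +784 303 mm⁴
  web: d = 40.036 mm → contributes +2 252 523 mm⁴
Total I = 3 036 826 mm⁴.
Radius of gyration: k = √(I/A) = √(3 036 826 / 5 620) = 23.246 mm.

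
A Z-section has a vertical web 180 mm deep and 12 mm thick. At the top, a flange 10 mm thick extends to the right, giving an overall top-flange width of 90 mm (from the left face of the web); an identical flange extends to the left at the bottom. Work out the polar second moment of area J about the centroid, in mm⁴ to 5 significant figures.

Treat the section as a set of non-overlapping primitives; coordinates are from the bounding-box lower-left.
Web: 12 × 180, A = 2 160 mm², y = 90 mm, Ī = 5 832 000 mm⁴.
Top flange (beyond web): 78 × 10, A = 780 mm², y = 175 mm, Ī = 6 500 mm⁴.
Bottom flange (beyond web): 78 × 10, A = 780 mm², y = 5 mm, Ī = 6 500 mm⁴.
Centroid: ȳ = ΣA·y / ΣA = 90 mm.
Transfer each piece to the centroidal x-axis using Ī + A·d² with d = y − 90:
  web: d = 0 mm → contributes +5 832 000 mm⁴
  top flange (beyond web): d = 85 mm → contributes +5 642 000 mm⁴
  bottom flange (beyond web): d = -85 mm → contributes +5 642 000 mm⁴
Total I = 17 116 000 mm⁴.
For the y-axis: x̄ = 84 mm.
Repeating about the centroidal y-axis gives I_y = 3 975 840 mm⁴.
Polar second moment: J = I_x + I_y = 21 091 840 mm⁴.

J ≈ 2.1092 × 10⁷ mm⁴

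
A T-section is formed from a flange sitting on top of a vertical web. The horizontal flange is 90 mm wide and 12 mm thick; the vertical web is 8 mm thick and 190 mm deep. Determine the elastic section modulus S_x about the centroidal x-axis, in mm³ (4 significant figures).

S_x ≈ 8.051 × 10⁴ mm³

Split into non-overlapping primitives; take the origin at the lower-left of the bounding box.
Flange: 90 × 12, A = 1 080 mm², y = 196 mm, Ī = 12 960 mm⁴.
Web: 8 × 190, A = 1 520 mm², y = 95 mm, Ī = 4 572 667 mm⁴.
Centroid: ȳ = ΣA·y / ΣA = 136.954 mm.
Transfer each piece to the centroidal x-axis using Ī + A·d² with d = y − 136.954:
  flange: d = 59.0462 mm → contributes +3 778 324 mm⁴
  web: d = -41.9538 mm → contributes +7 248 057 mm⁴
Total I = 11 026 381 mm⁴.
Extreme fibre distance c = 136.954 mm; S = I/c = 80511.7 mm³.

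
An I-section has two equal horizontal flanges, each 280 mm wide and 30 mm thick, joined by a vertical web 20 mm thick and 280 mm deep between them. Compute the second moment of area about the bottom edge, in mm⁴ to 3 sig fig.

Break the section into simple shapes (no overlaps), measuring from the bottom-left corner of the bounding box.
Bottom flange: 280 × 30, A = 8 400 mm², y = 15 mm, Ī = 630 000 mm⁴.
Web: 20 × 280, A = 5 600 mm², y = 170 mm, Ī = 36 586 667 mm⁴.
Top flange: 280 × 30, A = 8 400 mm², y = 325 mm, Ī = 630 000 mm⁴.
Transfer each piece to the bottom edge using Ī + A·d² with d = y − 0:
  bottom flange: d = 15 mm → contributes +2 520 000 mm⁴
  web: d = 170 mm → contributes +198 426 667 mm⁴
  top flange: d = 325 mm → contributes +887 880 000 mm⁴
Total I = 1 088 826 667 mm⁴.

I_base ≈ 1.09 × 10⁹ mm⁴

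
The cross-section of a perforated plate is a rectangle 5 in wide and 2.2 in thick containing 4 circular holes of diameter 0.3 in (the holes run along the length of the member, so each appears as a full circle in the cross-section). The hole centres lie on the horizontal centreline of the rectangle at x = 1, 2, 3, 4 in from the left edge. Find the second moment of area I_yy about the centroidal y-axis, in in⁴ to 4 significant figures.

Treat the section as a set of non-overlapping primitives; coordinates are from the bounding-box lower-left.
Plate: 5 × 2.2, A = 11 in², x = 2.5 in, Ī = 22.9167 in⁴.
Hole 1 (subtracted): ⌀0.3, A = 0.0706858 in², x = 1 in, Ī = 0.000397608 in⁴.
Hole 2 (subtracted): ⌀0.3, A = 0.0706858 in², x = 2 in, Ī = 0.000397608 in⁴.
Hole 3 (subtracted): ⌀0.3, A = 0.0706858 in², x = 3 in, Ī = 0.000397608 in⁴.
Hole 4 (subtracted): ⌀0.3, A = 0.0706858 in², x = 4 in, Ī = 0.000397608 in⁴.
By symmetry the centroid is at mid-width, x̄ = 2.5 in.
Transfer each piece to the centroidal y-axis using Ī + A·d² with d = x − 2.5:
  plate: d = 0 in → contributes +22.9167 in⁴
  hole 1: d = -1.5 in → contributes −0.159441 in⁴
  hole 2: d = -0.5 in → contributes −0.0180691 in⁴
  hole 3: d = 0.5 in → contributes −0.0180691 in⁴
  hole 4: d = 1.5 in → contributes −0.159441 in⁴
Total I = 22.5616 in⁴.

I_yy ≈ 22.56 in⁴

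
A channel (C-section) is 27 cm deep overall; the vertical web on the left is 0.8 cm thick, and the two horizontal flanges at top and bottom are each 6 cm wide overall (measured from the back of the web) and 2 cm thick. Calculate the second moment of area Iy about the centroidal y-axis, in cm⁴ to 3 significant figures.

Iy ≈ 143 cm⁴

Treat the section as a set of non-overlapping primitives; coordinates are from the bounding-box lower-left.
Web: 0.8 × 27, A = 21.6 cm², x = 0.4 cm, Ī = 1.152 cm⁴.
Top flange (beyond web): 5.2 × 2, A = 10.4 cm², x = 3.4 cm, Ī = 23.435 cm⁴.
Bottom flange (beyond web): 5.2 × 2, A = 10.4 cm², x = 3.4 cm, Ī = 23.435 cm⁴.
Centroid: x̄ = ΣA·x / ΣA = 1.8717 cm.
Transfer each piece to the centroidal y-axis using Ī + A·d² with d = x − 1.8717:
  web: d = -1.4717 cm → contributes +47.935 cm⁴
  top flange (beyond web): d = 1.5283 cm → contributes +47.726 cm⁴
  bottom flange (beyond web): d = 1.5283 cm → contributes +47.726 cm⁴
Total I = 143.39 cm⁴.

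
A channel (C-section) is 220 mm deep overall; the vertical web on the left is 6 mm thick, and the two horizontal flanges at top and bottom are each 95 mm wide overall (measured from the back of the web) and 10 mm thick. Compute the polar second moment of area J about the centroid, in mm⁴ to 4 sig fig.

Decompose the section into non-overlapping parts with the origin at the bottom-left of its bounding rectangle.
Web: 6 × 220, A = 1 320 mm², y = 110 mm, Ī = 5 324 000 mm⁴.
Top flange (beyond web): 89 × 10, A = 890 mm², y = 215 mm, Ī = 7416.67 mm⁴.
Bottom flange (beyond web): 89 × 10, A = 890 mm², y = 5 mm, Ī = 7416.67 mm⁴.
By symmetry the centroid is at mid-height, ȳ = 110 mm.
Transfer each piece to the centroidal x-axis using Ī + A·d² with d = y − 110:
  web: d = 0 mm → contributes +5 324 000 mm⁴
  top flange (beyond web): d = 105 mm → contributes +9 819 667 mm⁴
  bottom flange (beyond web): d = -105 mm → contributes +9 819 667 mm⁴
Total I = 24 963 333 mm⁴.
For the y-axis: x̄ = 30.2742 mm.
Repeating about the centroidal y-axis gives I_y = 2 889 000 mm⁴.
Polar second moment: J = I_x + I_y = 27 852 334 mm⁴.

J ≈ 2.785 × 10⁷ mm⁴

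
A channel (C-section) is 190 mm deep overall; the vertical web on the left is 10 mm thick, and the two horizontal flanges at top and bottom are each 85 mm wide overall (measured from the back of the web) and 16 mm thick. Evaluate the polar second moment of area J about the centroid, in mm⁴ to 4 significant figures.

Split into non-overlapping primitives; take the origin at the lower-left of the bounding box.
Web: 10 × 190, A = 1 900 mm², y = 95 mm, Ī = 5 715 833 mm⁴.
Top flange (beyond web): 75 × 16, A = 1 200 mm², y = 182 mm, Ī = 25 600 mm⁴.
Bottom flange (beyond web): 75 × 16, A = 1 200 mm², y = 8 mm, Ī = 25 600 mm⁴.
By symmetry the centroid is at mid-height, ȳ = 95 mm.
Transfer each piece to the centroidal x-axis using Ī + A·d² with d = y − 95:
  web: d = 0 mm → contributes +5 715 833 mm⁴
  top flange (beyond web): d = 87 mm → contributes +9 108 400 mm⁴
  bottom flange (beyond web): d = -87 mm → contributes +9 108 400 mm⁴
Total I = 23 932 633 mm⁴.
For the y-axis: x̄ = 28.7209 mm.
Repeating about the centroidal y-axis gives I_y = 3 056 298 mm⁴.
Polar second moment: J = I_x + I_y = 26 988 932 mm⁴.

J ≈ 2.699 × 10⁷ mm⁴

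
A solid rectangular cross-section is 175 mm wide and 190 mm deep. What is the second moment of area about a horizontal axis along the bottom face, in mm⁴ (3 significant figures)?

The section: 175 × 190, A = 33 250 mm², y = 95 mm, Ī = 100 027 083 mm⁴.
Transfer it to a horizontal axis along the bottom face using Ī + A·d² with d = y − 0:
  the section: d = 95 mm → contributes +400 108 333 mm⁴
Total I = 400 108 333 mm⁴.

I_base ≈ 4.00 × 10⁸ mm⁴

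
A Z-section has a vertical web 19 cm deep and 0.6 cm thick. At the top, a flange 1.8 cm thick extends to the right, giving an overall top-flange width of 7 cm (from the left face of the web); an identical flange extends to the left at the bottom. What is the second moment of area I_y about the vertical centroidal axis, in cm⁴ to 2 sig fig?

Treat the section as a set of non-overlapping primitives; coordinates are from the bounding-box lower-left.
Web: 0.6 × 19, A = 11.4 cm², x = 6.7 cm, Ī = 0.342 cm⁴.
Top flange (beyond web): 6.4 × 1.8, A = 11.52 cm², x = 10.2 cm, Ī = 39.32 cm⁴.
Bottom flange (beyond web): 6.4 × 1.8, A = 11.52 cm², x = 3.2 cm, Ī = 39.32 cm⁴.
Centroid: x̄ = ΣA·x / ΣA = 6.7 cm.
Transfer each piece to the vertical centroidal axis using Ī + A·d² with d = x − 6.7:
  web: d = 0 cm → contributes +0.342 cm⁴
  top flange (beyond web): d = 3.5 cm → contributes +180.4 cm⁴
  bottom flange (beyond web): d = -3.5 cm → contributes +180.4 cm⁴
Total I = 361.2 cm⁴.

I_y ≈ 360 cm⁴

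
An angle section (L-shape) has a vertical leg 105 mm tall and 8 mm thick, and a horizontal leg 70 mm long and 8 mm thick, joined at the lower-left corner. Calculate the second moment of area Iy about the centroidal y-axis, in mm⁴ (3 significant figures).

Iy ≈ 5.45 × 10⁵ mm⁴

Decompose the section into non-overlapping parts with the origin at the bottom-left of its bounding rectangle.
Vertical leg: 8 × 105, A = 840 mm², x = 4 mm, Ī = 4 480 mm⁴.
Horizontal leg (remainder): 62 × 8, A = 496 mm², x = 39 mm, Ī = 158 885 mm⁴.
Centroid: x̄ = ΣA·x / ΣA = 16.994 mm.
Transfer each piece to the centroidal y-axis using Ī + A·d² with d = x − 16.994:
  vertical leg: d = -12.994 mm → contributes +146 309 mm⁴
  horizontal leg (remainder): d = 22.006 mm → contributes +399 080 mm⁴
Total I = 545 389 mm⁴.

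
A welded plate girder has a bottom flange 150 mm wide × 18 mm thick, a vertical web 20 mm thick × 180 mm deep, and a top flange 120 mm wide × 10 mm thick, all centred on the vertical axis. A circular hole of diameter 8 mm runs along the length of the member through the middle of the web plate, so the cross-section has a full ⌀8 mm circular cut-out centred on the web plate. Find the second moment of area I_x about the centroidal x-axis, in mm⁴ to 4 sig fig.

I_x ≈ 4.394 × 10⁷ mm⁴

Decompose the section into non-overlapping parts with the origin at the bottom-left of its bounding rectangle.
Bottom plate: 150 × 18, A = 2 700 mm², y = 9 mm, Ī = 72 900 mm⁴.
Web plate: 20 × 180, A = 3 600 mm², y = 108 mm, Ī = 9 720 000 mm⁴.
Top plate: 120 × 10, A = 1 200 mm², y = 203 mm, Ī = 10 000 mm⁴.
Hole (subtracted): ⌀8, A = 50.2655 mm², y = 108 mm, Ī = 201.062 mm⁴.
Centroid: ȳ = ΣA·y / ΣA = 87.4221 mm.
Transfer each piece to the centroidal x-axis using Ī + A·d² with d = y − 87.4221:
  bottom plate: d = -78.4221 mm → contributes +16 677 963 mm⁴
  web plate: d = 20.5779 mm → contributes +11 244 422 mm⁴
  top plate: d = 115.578 mm → contributes +16 039 905 mm⁴
  hole: d = 20.5779 mm → contributes −21 486 mm⁴
Total I = 43 940 805 mm⁴.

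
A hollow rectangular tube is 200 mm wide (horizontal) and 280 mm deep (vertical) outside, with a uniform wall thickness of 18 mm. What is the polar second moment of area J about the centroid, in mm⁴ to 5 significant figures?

Treat the section as a set of non-overlapping primitives; coordinates are from the bounding-box lower-left.
Outer rectangle: 200 × 280, A = 56 000 mm², y = 140 mm, Ī = 365 866 667 mm⁴.
Inner void (subtracted): 164 × 244, A = 40 016 mm², y = 140 mm, Ī = 198 532 715 mm⁴.
By symmetry the centroid is at mid-height, ȳ = 140 mm.
All pieces are centred on the centroidal x-axis, so I = ΣĪ (holes subtracted) = 167 333 952 mm⁴.
Repeating about the centroidal y-axis gives I_y = 96 977 472 mm⁴.
Polar second moment: J = I_x + I_y = 264 311 424 mm⁴.

J ≈ 2.6431 × 10⁸ mm⁴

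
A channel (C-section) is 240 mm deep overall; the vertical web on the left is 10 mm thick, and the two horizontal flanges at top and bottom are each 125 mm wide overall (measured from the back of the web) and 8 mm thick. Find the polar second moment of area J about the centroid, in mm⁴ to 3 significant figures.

Break the section into simple shapes (no overlaps), measuring from the bottom-left corner of the bounding box.
Web: 10 × 240, A = 2 400 mm², y = 120 mm, Ī = 11 520 000 mm⁴.
Top flange (beyond web): 115 × 8, A = 920 mm², y = 236 mm, Ī = 4906.7 mm⁴.
Bottom flange (beyond web): 115 × 8, A = 920 mm², y = 4 mm, Ī = 4906.7 mm⁴.
By symmetry the centroid is at mid-height, ȳ = 120 mm.
Transfer each piece to the centroidal x-axis using Ī + A·d² with d = y − 120:
  web: d = 0 mm → contributes +11 520 000 mm⁴
  top flange (beyond web): d = 116 mm → contributes +12 384 427 mm⁴
  bottom flange (beyond web): d = -116 mm → contributes +12 384 427 mm⁴
Total I = 36 288 853 mm⁴.
For the y-axis: x̄ = 32.123 mm.
Repeating about the centroidal y-axis gives I_y = 6 116 230 mm⁴.
Polar second moment: J = I_x + I_y = 42 405 083 mm⁴.

J ≈ 4.24 × 10⁷ mm⁴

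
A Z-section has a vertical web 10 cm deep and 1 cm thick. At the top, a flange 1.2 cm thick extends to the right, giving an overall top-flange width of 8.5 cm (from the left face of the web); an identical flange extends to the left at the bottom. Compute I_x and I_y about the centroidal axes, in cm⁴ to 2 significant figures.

Break the section into simple shapes (no overlaps), measuring from the bottom-left corner of the bounding box.
Web: 1 × 10, A = 10 cm², y = 5 cm, Ī = 83.33 cm⁴.
Top flange (beyond web): 7.5 × 1.2, A = 9 cm², y = 9.4 cm, Ī = 1.08 cm⁴.
Bottom flange (beyond web): 7.5 × 1.2, A = 9 cm², y = 0.6 cm, Ī = 1.08 cm⁴.
Centroid: ȳ = ΣA·y / ΣA = 5 cm.
Transfer each piece to the centroidal x-axis using Ī + A·d² with d = y − 5:
  web: d = 0 cm → contributes +83.33 cm⁴
  top flange (beyond web): d = 4.4 cm → contributes +175.3 cm⁴
  bottom flange (beyond web): d = -4.4 cm → contributes +175.3 cm⁴
Total I = 434 cm⁴.
For the y-axis: x̄ = 8 cm.
Repeating about the centroidal y-axis gives I_y = 410.3 cm⁴.

I_x ≈ 430 cm⁴, I_y ≈ 410 cm⁴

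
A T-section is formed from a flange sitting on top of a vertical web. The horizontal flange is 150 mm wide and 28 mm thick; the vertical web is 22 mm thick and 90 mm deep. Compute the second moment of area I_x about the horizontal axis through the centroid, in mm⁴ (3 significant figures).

I_x ≈ 6.30 × 10⁶ mm⁴

Decompose the section into non-overlapping parts with the origin at the bottom-left of its bounding rectangle.
Flange: 150 × 28, A = 4 200 mm², y = 104 mm, Ī = 274 400 mm⁴.
Web: 22 × 90, A = 1 980 mm², y = 45 mm, Ī = 1 336 500 mm⁴.
Centroid: ȳ = ΣA·y / ΣA = 85.097 mm.
Transfer each piece to the horizontal axis through the centroid using Ī + A·d² with d = y − 85.097:
  flange: d = 18.903 mm → contributes +1 775 144 mm⁴
  web: d = -40.097 mm → contributes +4 519 897 mm⁴
Total I = 6 295 042 mm⁴.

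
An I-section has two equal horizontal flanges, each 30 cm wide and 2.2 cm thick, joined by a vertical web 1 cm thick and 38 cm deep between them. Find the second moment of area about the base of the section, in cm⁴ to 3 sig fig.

I_base ≈ 1.34 × 10⁵ cm⁴

Break the section into simple shapes (no overlaps), measuring from the bottom-left corner of the bounding box.
Bottom flange: 30 × 2.2, A = 66 cm², y = 1.1 cm, Ī = 26.62 cm⁴.
Web: 1 × 38, A = 38 cm², y = 21.2 cm, Ī = 4572.7 cm⁴.
Top flange: 30 × 2.2, A = 66 cm², y = 41.3 cm, Ī = 26.62 cm⁴.
Transfer each piece to a horizontal axis along the bottom face using Ī + A·d² with d = y − 0:
  bottom flange: d = 1.1 cm → contributes +106.48 cm⁴
  web: d = 21.2 cm → contributes +21 651 cm⁴
  top flange: d = 41.3 cm → contributes +112 602 cm⁴
Total I = 134 360 cm⁴.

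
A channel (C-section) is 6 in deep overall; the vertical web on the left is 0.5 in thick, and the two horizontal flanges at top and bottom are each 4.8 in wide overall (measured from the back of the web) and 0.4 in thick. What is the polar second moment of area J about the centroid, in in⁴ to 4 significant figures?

Split into non-overlapping primitives; take the origin at the lower-left of the bounding box.
Web: 0.5 × 6, A = 3 in², y = 3 in, Ī = 9 in⁴.
Top flange (beyond web): 4.3 × 0.4, A = 1.72 in², y = 5.8 in, Ī = 0.0229333 in⁴.
Bottom flange (beyond web): 4.3 × 0.4, A = 1.72 in², y = 0.2 in, Ī = 0.0229333 in⁴.
By symmetry the centroid is at mid-height, ȳ = 3 in.
Transfer each piece to the centroidal x-axis using Ī + A·d² with d = y − 3:
  web: d = 0 in → contributes +9 in⁴
  top flange (beyond web): d = 2.8 in → contributes +13.5077 in⁴
  bottom flange (beyond web): d = -2.8 in → contributes +13.5077 in⁴
Total I = 36.0155 in⁴.
For the y-axis: x̄ = 1.53199 in.
Repeating about the centroidal y-axis gives I_y = 14.5933 in⁴.
Polar second moment: J = I_x + I_y = 50.6087 in⁴.

J ≈ 50.61 in⁴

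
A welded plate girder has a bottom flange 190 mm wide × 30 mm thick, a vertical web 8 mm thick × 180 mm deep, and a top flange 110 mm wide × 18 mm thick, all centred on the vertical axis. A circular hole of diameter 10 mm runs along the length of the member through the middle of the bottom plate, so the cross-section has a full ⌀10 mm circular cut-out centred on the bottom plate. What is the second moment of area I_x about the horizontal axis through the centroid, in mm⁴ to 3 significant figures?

I_x ≈ 6.86 × 10⁷ mm⁴

Treat the section as a set of non-overlapping primitives; coordinates are from the bounding-box lower-left.
Bottom plate: 190 × 30, A = 5 700 mm², y = 15 mm, Ī = 427 500 mm⁴.
Web plate: 8 × 180, A = 1 440 mm², y = 120 mm, Ī = 3 888 000 mm⁴.
Top plate: 110 × 18, A = 1 980 mm², y = 219 mm, Ī = 53 460 mm⁴.
Hole (subtracted): ⌀10, A = 78.54 mm², y = 15 mm, Ī = 490.87 mm⁴.
Centroid: ȳ = ΣA·y / ΣA = 76.397 mm.
Transfer each piece to the horizontal axis through the centroid using Ī + A·d² with d = y − 76.397:
  bottom plate: d = -61.397 mm → contributes +21 914 286 mm⁴
  web plate: d = 43.603 mm → contributes +6 625 739 mm⁴
  top plate: d = 142.6 mm → contributes +40 317 887 mm⁴
  hole: d = -61.397 mm → contributes −296 555 mm⁴
Total I = 68 561 356 mm⁴.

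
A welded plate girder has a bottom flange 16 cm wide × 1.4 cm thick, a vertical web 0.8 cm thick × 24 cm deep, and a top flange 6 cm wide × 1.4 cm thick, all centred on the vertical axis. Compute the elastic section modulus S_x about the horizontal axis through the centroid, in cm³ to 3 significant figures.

S_x ≈ 310 cm³

Treat the section as a set of non-overlapping primitives; coordinates are from the bounding-box lower-left.
Bottom plate: 16 × 1.4, A = 22.4 cm², y = 0.7 cm, Ī = 3.6587 cm⁴.
Web plate: 0.8 × 24, A = 19.2 cm², y = 13.4 cm, Ī = 921.6 cm⁴.
Top plate: 6 × 1.4, A = 8.4 cm², y = 26.1 cm, Ī = 1.372 cm⁴.
Centroid: ȳ = ΣA·y / ΣA = 9.844 cm.
Transfer each piece to the horizontal axis through the centroid using Ī + A·d² with d = y − 9.844:
  bottom plate: d = -9.144 cm → contributes +1876.6 cm⁴
  web plate: d = 3.556 cm → contributes +1164.4 cm⁴
  top plate: d = 16.256 cm → contributes +2221.1 cm⁴
Total I = 5262.1 cm⁴.
Extreme fibre distance c = 16.956 cm; S = I/c = 310.34 cm³.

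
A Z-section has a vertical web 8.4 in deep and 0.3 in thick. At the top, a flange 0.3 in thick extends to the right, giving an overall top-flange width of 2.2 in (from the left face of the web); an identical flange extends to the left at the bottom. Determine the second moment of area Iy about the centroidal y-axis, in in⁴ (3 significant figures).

Treat the section as a set of non-overlapping primitives; coordinates are from the bounding-box lower-left.
Web: 0.3 × 8.4, A = 2.52 in², x = 2.05 in, Ī = 0.0189 in⁴.
Top flange (beyond web): 1.9 × 0.3, A = 0.57 in², x = 3.15 in, Ī = 0.17148 in⁴.
Bottom flange (beyond web): 1.9 × 0.3, A = 0.57 in², x = 0.95 in, Ī = 0.17148 in⁴.
Centroid: x̄ = ΣA·x / ΣA = 2.05 in.
Transfer each piece to the centroidal y-axis using Ī + A·d² with d = x − 2.05:
  web: d = 0 in → contributes +0.0189 in⁴
  top flange (beyond web): d = 1.1 in → contributes +0.86118 in⁴
  bottom flange (beyond web): d = -1.1 in → contributes +0.86118 in⁴
Total I = 1.7413 in⁴.

Iy ≈ 1.74 in⁴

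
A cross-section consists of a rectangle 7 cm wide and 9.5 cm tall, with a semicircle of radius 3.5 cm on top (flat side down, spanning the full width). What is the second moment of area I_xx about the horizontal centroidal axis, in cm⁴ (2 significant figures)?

Decompose the section into non-overlapping parts with the origin at the bottom-left of its bounding rectangle.
Rectangular body: 7 × 9.5, A = 66.5 cm², y = 4.75 cm, Ī = 500.1 cm⁴.
Semicircular cap: semicircle r = 3.5, A = 19.24 cm², y = 10.99 cm, Ī = 16.47 cm⁴.
Centroid: ȳ = ΣA·y / ΣA = 6.149 cm.
Transfer each piece to the horizontal centroidal axis using Ī + A·d² with d = y − 6.149:
  rectangular body: d = -1.399 cm → contributes +630.4 cm⁴
  semicircular cap: d = 4.836 cm → contributes +466.5 cm⁴
Total I = 1 097 cm⁴.

I_xx ≈ 1100 cm⁴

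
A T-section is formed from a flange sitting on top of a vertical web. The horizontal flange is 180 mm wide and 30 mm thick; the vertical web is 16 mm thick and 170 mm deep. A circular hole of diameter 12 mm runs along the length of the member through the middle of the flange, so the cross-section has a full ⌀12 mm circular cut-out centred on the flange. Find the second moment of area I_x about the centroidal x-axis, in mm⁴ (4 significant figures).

I_x ≈ 2.491 × 10⁷ mm⁴

Decompose the section into non-overlapping parts with the origin at the bottom-left of its bounding rectangle.
Flange: 180 × 30, A = 5 400 mm², y = 185 mm, Ī = 405 000 mm⁴.
Web: 16 × 170, A = 2 720 mm², y = 85 mm, Ī = 6 550 667 mm⁴.
Hole (subtracted): ⌀12, A = 113.097 mm², y = 185 mm, Ī = 1017.88 mm⁴.
Centroid: ȳ = ΣA·y / ΣA = 151.029 mm.
Transfer each piece to the centroidal x-axis using Ī + A·d² with d = y − 151.029:
  flange: d = 33.9707 mm → contributes +6 636 642 mm⁴
  web: d = -66.0293 mm → contributes +18 409 513 mm⁴
  hole: d = 33.9707 mm → contributes −131 533 mm⁴
Total I = 24 914 621 mm⁴.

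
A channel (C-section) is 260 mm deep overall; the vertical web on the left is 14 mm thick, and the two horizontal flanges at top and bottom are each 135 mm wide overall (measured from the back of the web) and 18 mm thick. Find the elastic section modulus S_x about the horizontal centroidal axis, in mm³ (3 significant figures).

Treat the section as a set of non-overlapping primitives; coordinates are from the bounding-box lower-left.
Web: 14 × 260, A = 3 640 mm², y = 130 mm, Ī = 20 505 333 mm⁴.
Top flange (beyond web): 121 × 18, A = 2 178 mm², y = 251 mm, Ī = 58 806 mm⁴.
Bottom flange (beyond web): 121 × 18, A = 2 178 mm², y = 9 mm, Ī = 58 806 mm⁴.
By symmetry the centroid is at mid-height, ȳ = 130 mm.
Transfer each piece to the horizontal centroidal axis using Ī + A·d² with d = y − 130:
  web: d = 0 mm → contributes +20 505 333 mm⁴
  top flange (beyond web): d = 121 mm → contributes +31 946 904 mm⁴
  bottom flange (beyond web): d = -121 mm → contributes +31 946 904 mm⁴
Total I = 84 399 141 mm⁴.
Extreme fibre distance c = 130 mm; S = I/c = 649 224 mm³.

S_x ≈ 6.49 × 10⁵ mm³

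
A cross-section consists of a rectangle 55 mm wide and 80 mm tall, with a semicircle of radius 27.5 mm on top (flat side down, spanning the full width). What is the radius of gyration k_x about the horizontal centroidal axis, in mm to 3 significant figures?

Treat the section as a set of non-overlapping primitives; coordinates are from the bounding-box lower-left.
Rectangular body: 55 × 80, A = 4 400 mm², y = 40 mm, Ī = 2 346 667 mm⁴.
Semicircular cap: semicircle r = 27.5, A = 1187.9 mm², y = 91.671 mm, Ī = 62 772 mm⁴.
Centroid: ȳ = ΣA·y / ΣA = 50.985 mm.
Transfer each piece to the horizontal centroidal axis using Ī + A·d² with d = y − 50.985:
  rectangular body: d = -10.985 mm → contributes +2 877 580 mm⁴
  semicircular cap: d = 40.687 mm → contributes +2 029 258 mm⁴
Total I = 4 906 838 mm⁴.
Radius of gyration: k = √(I/A) = √(4 906 838 / 5587.9) = 29.633 mm.

k_x ≈ 29.6 mm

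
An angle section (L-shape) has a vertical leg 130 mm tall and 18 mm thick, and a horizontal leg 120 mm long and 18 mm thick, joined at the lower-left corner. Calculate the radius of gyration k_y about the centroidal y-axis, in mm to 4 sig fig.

Break the section into simple shapes (no overlaps), measuring from the bottom-left corner of the bounding box.
Vertical leg: 18 × 130, A = 2 340 mm², x = 9 mm, Ī = 63 180 mm⁴.
Horizontal leg (remainder): 102 × 18, A = 1 836 mm², x = 69 mm, Ī = 1 591 812 mm⁴.
Centroid: x̄ = ΣA·x / ΣA = 35.3793 mm.
Transfer each piece to the centroidal y-axis using Ī + A·d² with d = x − 35.3793:
  vertical leg: d = -26.3793 mm → contributes +1 691 511 mm⁴
  horizontal leg (remainder): d = 33.6207 mm → contributes +3 667 136 mm⁴
Total I = 5 358 647 mm⁴.
Radius of gyration: k = √(I/A) = √(5 358 647 / 4 176) = 35.8218 mm.

k_y ≈ 35.82 mm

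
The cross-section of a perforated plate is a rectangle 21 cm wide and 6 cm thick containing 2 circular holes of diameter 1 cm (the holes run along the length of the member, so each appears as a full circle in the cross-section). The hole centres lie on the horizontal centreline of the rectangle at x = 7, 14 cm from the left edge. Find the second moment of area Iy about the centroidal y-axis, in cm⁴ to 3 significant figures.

Break the section into simple shapes (no overlaps), measuring from the bottom-left corner of the bounding box.
Plate: 21 × 6, A = 126 cm², x = 10.5 cm, Ī = 4630.5 cm⁴.
Hole 1 (subtracted): ⌀1, A = 0.7854 cm², x = 7 cm, Ī = 0.049087 cm⁴.
Hole 2 (subtracted): ⌀1, A = 0.7854 cm², x = 14 cm, Ī = 0.049087 cm⁴.
By symmetry the centroid is at mid-width, x̄ = 10.5 cm.
Transfer each piece to the centroidal y-axis using Ī + A·d² with d = x − 10.5:
  plate: d = 0 cm → contributes +4630.5 cm⁴
  hole 1: d = -3.5 cm → contributes −9.6702 cm⁴
  hole 2: d = 3.5 cm → contributes −9.6702 cm⁴
Total I = 4611.2 cm⁴.

Iy ≈ 4610 cm⁴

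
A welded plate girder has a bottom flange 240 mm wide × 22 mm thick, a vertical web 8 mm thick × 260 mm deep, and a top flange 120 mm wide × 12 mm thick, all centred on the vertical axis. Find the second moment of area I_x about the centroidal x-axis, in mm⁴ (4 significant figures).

I_x ≈ 1.093 × 10⁸ mm⁴

Break the section into simple shapes (no overlaps), measuring from the bottom-left corner of the bounding box.
Bottom plate: 240 × 22, A = 5 280 mm², y = 11 mm, Ī = 212 960 mm⁴.
Web plate: 8 × 260, A = 2 080 mm², y = 152 mm, Ī = 11 717 333 mm⁴.
Top plate: 120 × 12, A = 1 440 mm², y = 288 mm, Ī = 17 280 mm⁴.
Centroid: ȳ = ΣA·y / ΣA = 89.6545 mm.
Transfer each piece to the centroidal x-axis using Ī + A·d² with d = y − 89.6545:
  bottom plate: d = -78.6545 mm → contributes +32 877 878 mm⁴
  web plate: d = 62.3455 mm → contributes +19 802 201 mm⁴
  top plate: d = 198.345 mm → contributes +56 668 204 mm⁴
Total I = 109 348 283 mm⁴.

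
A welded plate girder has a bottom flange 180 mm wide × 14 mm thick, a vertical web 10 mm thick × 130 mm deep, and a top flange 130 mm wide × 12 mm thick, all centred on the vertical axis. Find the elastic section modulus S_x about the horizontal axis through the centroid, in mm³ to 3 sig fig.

Treat the section as a set of non-overlapping primitives; coordinates are from the bounding-box lower-left.
Bottom plate: 180 × 14, A = 2 520 mm², y = 7 mm, Ī = 41 160 mm⁴.
Web plate: 10 × 130, A = 1 300 mm², y = 79 mm, Ī = 1 830 833 mm⁴.
Top plate: 130 × 12, A = 1 560 mm², y = 150 mm, Ī = 18 720 mm⁴.
Centroid: ȳ = ΣA·y / ΣA = 65.862 mm.
Transfer each piece to the horizontal axis through the centroid using Ī + A·d² with d = y − 65.862:
  bottom plate: d = -58.862 mm → contributes +8 772 427 mm⁴
  web plate: d = 13.138 mm → contributes +2 055 207 mm⁴
  top plate: d = 84.138 mm → contributes +11 062 158 mm⁴
Total I = 21 889 792 mm⁴.
Extreme fibre distance c = 90.138 mm; S = I/c = 242 849 mm³.

S_x ≈ 2.43 × 10⁵ mm³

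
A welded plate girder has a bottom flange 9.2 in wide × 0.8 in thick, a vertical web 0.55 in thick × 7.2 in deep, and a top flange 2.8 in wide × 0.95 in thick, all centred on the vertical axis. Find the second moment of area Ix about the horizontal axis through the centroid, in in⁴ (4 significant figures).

Treat the section as a set of non-overlapping primitives; coordinates are from the bounding-box lower-left.
Bottom plate: 9.2 × 0.8, A = 7.36 in², y = 0.4 in, Ī = 0.392533 in⁴.
Web plate: 0.55 × 7.2, A = 3.96 in², y = 4.4 in, Ī = 17.1072 in⁴.
Top plate: 2.8 × 0.95, A = 2.66 in², y = 8.475 in, Ī = 0.200054 in⁴.
Centroid: ȳ = ΣA·y / ΣA = 3.06949 in.
Transfer each piece to the horizontal axis through the centroid using Ī + A·d² with d = y − 3.06949:
  bottom plate: d = -2.66949 in → contributes +52.8413 in⁴
  web plate: d = 1.33051 in → contributes +24.1174 in⁴
  top plate: d = 5.40551 in → contributes +77.924 in⁴
Total I = 154.883 in⁴.

Ix ≈ 154.9 in⁴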